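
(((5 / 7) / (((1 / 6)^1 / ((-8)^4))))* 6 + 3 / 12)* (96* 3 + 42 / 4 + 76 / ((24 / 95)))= 2651265173 / 42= 63125361.26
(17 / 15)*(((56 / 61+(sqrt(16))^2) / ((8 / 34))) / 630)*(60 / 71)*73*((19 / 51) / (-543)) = -4055588 / 740795895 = -0.01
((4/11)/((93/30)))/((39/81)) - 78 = -344694/4433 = -77.76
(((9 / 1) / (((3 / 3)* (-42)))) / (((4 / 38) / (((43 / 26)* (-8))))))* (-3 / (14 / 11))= -80883 / 1274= -63.49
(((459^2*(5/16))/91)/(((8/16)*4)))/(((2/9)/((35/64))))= 47403225/53248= 890.23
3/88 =0.03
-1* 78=-78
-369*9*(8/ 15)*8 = -70848/ 5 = -14169.60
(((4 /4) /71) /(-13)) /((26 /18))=-9 /11999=-0.00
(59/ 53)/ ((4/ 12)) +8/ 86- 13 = -21804/ 2279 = -9.57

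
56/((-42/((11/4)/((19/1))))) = -11/57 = -0.19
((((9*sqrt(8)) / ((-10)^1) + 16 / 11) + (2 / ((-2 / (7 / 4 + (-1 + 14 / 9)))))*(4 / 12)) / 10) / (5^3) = 163 / 297000 - 9*sqrt(2) / 6250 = -0.00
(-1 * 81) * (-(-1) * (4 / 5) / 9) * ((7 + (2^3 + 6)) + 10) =-1116 / 5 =-223.20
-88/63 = -1.40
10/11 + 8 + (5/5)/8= 795/88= 9.03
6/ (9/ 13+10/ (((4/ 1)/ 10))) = 39/ 167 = 0.23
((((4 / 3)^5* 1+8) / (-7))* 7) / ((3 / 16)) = -47488 / 729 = -65.14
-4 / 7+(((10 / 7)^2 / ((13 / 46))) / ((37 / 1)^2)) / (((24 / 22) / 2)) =-1469648 / 2616159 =-0.56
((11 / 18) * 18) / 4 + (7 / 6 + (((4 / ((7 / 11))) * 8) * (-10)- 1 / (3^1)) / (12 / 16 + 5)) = -53835 / 644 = -83.59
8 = 8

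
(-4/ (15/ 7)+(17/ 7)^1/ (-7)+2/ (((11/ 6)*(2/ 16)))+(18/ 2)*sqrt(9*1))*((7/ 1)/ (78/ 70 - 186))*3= -270958/ 71181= -3.81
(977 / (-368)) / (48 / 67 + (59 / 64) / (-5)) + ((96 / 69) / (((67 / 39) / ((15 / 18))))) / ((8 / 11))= -71403050 / 17578187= -4.06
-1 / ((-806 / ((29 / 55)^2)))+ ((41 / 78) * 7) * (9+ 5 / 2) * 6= 309504808 / 1219075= 253.88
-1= -1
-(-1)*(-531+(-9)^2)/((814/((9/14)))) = -2025/5698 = -0.36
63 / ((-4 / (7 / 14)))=-63 / 8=-7.88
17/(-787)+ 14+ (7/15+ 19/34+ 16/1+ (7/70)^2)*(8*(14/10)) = 1027386233/5017125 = 204.78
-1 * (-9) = 9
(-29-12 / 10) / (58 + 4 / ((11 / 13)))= -1661 / 3450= -0.48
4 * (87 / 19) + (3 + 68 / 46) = 9961 / 437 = 22.79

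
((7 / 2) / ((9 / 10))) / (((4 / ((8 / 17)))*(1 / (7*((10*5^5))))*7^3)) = 312500 / 1071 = 291.78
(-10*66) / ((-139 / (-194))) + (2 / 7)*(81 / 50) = -920.69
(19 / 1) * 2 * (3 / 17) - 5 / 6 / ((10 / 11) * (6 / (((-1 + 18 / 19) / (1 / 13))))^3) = 2027163031 / 302234976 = 6.71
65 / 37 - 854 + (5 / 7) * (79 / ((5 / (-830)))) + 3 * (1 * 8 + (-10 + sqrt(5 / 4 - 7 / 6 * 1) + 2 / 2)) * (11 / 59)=-156170986 / 15281 + 11 * sqrt(3) / 118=-10219.78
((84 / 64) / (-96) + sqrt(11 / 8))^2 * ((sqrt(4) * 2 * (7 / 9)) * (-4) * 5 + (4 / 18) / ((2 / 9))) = -198633847 / 2359296 + 3857 * sqrt(22) / 9216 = -82.23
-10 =-10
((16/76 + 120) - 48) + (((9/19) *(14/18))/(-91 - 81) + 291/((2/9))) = 1381.71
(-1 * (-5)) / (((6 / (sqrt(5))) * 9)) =5 * sqrt(5) / 54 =0.21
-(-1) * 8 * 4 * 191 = 6112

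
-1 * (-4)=4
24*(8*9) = 1728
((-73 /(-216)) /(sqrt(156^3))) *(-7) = -511 *sqrt(39) /2628288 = -0.00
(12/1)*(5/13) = 60/13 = 4.62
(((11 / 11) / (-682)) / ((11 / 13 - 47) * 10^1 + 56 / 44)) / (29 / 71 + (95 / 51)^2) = 2400723 / 2922625122064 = 0.00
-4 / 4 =-1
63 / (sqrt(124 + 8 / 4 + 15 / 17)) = 21 * sqrt(36669) / 719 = 5.59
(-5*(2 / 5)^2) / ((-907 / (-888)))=-3552 / 4535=-0.78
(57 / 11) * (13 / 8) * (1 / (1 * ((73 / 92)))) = 17043 / 1606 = 10.61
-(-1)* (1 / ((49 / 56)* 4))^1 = 2 / 7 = 0.29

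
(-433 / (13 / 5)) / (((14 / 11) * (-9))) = 23815 / 1638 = 14.54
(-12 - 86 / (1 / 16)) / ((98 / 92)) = -1303.02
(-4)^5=-1024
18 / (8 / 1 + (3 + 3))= 9 / 7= 1.29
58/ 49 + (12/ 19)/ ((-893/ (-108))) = 1.26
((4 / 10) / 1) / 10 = 1 / 25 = 0.04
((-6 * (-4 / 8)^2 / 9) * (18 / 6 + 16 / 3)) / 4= -25 / 72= -0.35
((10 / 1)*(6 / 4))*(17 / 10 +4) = 171 / 2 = 85.50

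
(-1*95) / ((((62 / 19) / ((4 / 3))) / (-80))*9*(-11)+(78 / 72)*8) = -866400 / 106661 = -8.12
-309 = -309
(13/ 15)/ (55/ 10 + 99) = 0.01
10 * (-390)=-3900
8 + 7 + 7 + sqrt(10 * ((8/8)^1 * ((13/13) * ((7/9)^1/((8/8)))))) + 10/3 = sqrt(70)/3 + 76/3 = 28.12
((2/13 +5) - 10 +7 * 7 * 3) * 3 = 5544/13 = 426.46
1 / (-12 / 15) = -5 / 4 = -1.25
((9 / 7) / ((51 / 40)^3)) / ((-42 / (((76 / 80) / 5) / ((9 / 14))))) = -12160 / 2785671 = -0.00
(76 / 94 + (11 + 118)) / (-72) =-6101 / 3384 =-1.80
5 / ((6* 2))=5 / 12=0.42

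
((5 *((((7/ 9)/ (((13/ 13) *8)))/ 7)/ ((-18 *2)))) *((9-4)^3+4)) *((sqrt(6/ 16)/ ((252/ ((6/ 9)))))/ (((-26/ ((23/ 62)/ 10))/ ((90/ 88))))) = 4945 *sqrt(6)/ 20590682112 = 0.00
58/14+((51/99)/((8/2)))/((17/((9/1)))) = 1297/308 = 4.21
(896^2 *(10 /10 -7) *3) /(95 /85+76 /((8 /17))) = -163774464 /1843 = -88862.98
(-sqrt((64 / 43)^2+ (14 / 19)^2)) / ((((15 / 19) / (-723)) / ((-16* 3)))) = -23136* sqrt(460265) / 215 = -73005.20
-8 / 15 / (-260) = 0.00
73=73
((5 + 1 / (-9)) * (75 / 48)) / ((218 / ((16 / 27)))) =550 / 26487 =0.02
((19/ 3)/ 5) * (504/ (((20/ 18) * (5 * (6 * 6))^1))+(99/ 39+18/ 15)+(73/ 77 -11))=-601236/ 125125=-4.81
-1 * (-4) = 4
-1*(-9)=9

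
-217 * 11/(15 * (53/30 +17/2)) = -31/2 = -15.50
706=706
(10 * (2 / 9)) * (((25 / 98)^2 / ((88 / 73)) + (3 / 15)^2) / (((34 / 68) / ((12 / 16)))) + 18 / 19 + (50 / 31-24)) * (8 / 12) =-31.55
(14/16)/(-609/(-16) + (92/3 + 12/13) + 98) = 78/14945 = 0.01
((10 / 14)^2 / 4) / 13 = 25 / 2548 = 0.01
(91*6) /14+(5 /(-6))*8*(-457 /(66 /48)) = 74407 /33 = 2254.76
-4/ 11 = -0.36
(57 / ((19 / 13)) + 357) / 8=99 / 2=49.50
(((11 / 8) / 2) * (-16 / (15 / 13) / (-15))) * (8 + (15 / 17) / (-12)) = 77077 / 15300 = 5.04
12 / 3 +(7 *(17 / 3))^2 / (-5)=-13981 / 45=-310.69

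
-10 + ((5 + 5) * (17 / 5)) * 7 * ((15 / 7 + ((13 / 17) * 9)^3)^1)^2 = 25626496.05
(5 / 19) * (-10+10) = 0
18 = 18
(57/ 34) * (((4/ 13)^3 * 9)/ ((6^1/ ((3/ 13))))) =8208/ 485537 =0.02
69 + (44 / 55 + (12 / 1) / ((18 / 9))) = 379 / 5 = 75.80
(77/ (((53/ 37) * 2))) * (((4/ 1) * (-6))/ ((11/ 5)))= -15540/ 53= -293.21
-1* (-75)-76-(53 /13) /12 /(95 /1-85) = -1613 /1560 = -1.03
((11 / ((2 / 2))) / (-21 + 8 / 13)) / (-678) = 0.00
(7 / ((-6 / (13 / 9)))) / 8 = -91 / 432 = -0.21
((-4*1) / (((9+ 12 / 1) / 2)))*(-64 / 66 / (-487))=-256 / 337491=-0.00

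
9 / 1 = 9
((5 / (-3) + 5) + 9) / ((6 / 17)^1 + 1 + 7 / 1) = 1.48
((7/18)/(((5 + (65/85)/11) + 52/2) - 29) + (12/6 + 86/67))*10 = 8101115/233361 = 34.71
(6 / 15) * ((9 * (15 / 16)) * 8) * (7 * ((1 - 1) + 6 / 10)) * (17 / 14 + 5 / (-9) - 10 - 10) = -21933 / 10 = -2193.30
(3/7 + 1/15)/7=52/735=0.07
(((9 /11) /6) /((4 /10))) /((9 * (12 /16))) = 5 /99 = 0.05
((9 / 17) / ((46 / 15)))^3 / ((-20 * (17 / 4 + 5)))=-492075 / 17693835416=-0.00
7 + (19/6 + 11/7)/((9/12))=839/63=13.32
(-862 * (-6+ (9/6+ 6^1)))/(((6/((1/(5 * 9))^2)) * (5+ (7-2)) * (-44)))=0.00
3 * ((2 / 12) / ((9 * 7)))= 1 / 126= 0.01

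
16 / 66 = 8 / 33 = 0.24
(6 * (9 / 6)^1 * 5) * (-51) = -2295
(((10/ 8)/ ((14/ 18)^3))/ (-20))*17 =-12393/ 5488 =-2.26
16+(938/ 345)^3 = 1482311672/ 41063625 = 36.10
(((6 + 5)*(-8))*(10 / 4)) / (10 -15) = 44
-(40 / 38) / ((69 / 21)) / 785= -28 / 68609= -0.00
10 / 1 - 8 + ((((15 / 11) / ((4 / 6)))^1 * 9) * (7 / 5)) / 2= 655 / 44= 14.89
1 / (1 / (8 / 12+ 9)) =29 / 3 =9.67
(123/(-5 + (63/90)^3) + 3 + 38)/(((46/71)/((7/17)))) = 33764689/3641774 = 9.27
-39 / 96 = -13 / 32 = -0.41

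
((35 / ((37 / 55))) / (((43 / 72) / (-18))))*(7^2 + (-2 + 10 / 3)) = -125571600 / 1591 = -78926.21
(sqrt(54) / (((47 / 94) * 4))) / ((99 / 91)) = 91 * sqrt(6) / 66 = 3.38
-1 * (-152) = 152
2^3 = 8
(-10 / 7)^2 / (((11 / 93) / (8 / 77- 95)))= -67955100 / 41503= -1637.35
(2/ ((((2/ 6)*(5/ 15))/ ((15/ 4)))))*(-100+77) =-3105/ 2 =-1552.50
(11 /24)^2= 121 /576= 0.21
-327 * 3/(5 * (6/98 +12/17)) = -90797/355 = -255.77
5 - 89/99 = 406/99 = 4.10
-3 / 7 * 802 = -2406 / 7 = -343.71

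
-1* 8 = -8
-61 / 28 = -2.18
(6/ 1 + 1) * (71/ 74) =497/ 74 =6.72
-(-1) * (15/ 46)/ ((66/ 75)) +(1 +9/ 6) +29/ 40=36387/ 10120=3.60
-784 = -784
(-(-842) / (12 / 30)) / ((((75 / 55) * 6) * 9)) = 28.59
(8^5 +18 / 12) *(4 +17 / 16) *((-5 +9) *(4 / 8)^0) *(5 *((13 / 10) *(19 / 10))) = 1311238773 / 160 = 8195242.33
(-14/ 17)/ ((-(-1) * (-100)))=7/ 850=0.01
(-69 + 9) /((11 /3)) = -180 /11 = -16.36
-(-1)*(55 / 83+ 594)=49357 / 83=594.66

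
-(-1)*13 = 13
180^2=32400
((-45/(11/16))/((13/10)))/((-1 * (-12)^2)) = 50/143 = 0.35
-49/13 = -3.77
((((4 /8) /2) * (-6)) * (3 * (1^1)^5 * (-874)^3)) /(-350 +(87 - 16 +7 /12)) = -36051891696 /3341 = -10790748.79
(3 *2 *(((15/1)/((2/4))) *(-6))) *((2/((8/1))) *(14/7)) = -540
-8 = -8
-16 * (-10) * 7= 1120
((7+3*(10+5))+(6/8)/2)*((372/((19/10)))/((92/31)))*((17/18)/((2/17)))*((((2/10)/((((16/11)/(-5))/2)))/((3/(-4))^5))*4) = 642893.38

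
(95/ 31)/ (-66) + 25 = 51055/ 2046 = 24.95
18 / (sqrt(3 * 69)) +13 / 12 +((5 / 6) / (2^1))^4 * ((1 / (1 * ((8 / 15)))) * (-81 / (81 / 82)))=-98173 / 27648 +6 * sqrt(23) / 23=-2.30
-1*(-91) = 91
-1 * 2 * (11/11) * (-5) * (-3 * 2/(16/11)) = -165/4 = -41.25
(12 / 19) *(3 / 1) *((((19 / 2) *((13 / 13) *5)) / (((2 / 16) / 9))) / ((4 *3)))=540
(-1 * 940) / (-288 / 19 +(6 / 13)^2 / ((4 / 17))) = 603668 / 9153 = 65.95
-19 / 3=-6.33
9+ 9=18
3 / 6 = 1 / 2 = 0.50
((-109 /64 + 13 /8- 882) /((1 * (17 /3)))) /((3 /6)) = -169359 /544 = -311.32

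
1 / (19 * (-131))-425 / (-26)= 16.35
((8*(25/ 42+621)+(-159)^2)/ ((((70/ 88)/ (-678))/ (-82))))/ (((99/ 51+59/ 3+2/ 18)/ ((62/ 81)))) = 546027176090528/ 7327215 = 74520425.03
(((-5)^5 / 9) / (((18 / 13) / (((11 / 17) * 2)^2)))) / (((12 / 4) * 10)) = -983125 / 70227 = -14.00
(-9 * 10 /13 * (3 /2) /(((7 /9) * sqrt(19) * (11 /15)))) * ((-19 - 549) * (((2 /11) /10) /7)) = 2070360 * sqrt(19) /1464463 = 6.16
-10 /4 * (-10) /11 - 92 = -987 /11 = -89.73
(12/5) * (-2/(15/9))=-2.88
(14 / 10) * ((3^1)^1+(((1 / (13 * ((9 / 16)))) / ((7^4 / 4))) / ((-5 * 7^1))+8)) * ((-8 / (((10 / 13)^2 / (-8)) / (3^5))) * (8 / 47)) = 4859097130368 / 70529375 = 68894.66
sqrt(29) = 5.39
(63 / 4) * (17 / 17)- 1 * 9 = 27 / 4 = 6.75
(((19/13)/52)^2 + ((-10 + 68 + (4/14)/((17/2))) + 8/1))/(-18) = -1196986789/326280864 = -3.67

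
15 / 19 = 0.79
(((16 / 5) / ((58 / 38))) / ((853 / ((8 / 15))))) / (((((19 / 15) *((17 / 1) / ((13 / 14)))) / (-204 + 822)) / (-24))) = -12340224 / 14718515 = -0.84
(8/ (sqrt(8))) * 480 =960 * sqrt(2) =1357.65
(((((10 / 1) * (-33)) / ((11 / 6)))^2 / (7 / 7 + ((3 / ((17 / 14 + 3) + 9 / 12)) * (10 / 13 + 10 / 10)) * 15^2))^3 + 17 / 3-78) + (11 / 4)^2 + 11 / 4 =9632512081657368316035389 / 3992223761587960464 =2412818.68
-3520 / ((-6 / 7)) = 12320 / 3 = 4106.67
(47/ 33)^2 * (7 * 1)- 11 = 3.20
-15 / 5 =-3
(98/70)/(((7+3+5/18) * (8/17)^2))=18207/29600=0.62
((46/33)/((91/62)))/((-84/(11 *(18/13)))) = -0.17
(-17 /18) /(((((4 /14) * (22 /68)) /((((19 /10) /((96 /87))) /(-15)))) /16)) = 1114673 /59400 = 18.77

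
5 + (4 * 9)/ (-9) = 1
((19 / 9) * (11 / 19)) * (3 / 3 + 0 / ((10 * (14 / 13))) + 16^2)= 2827 / 9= 314.11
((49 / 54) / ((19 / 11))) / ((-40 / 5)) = -539 / 8208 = -0.07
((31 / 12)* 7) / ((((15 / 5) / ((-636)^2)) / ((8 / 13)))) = 19505696 / 13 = 1500438.15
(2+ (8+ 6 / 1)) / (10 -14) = -4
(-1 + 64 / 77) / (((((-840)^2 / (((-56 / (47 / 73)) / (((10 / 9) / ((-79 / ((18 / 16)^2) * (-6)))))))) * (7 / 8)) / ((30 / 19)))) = 9596288 / 758090025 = 0.01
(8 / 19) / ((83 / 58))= 464 / 1577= 0.29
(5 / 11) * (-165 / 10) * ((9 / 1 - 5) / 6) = -5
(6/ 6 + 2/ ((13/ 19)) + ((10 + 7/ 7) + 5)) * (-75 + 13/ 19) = -365708/ 247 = -1480.60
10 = 10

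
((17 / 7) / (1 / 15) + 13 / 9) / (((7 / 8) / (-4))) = -76352 / 441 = -173.13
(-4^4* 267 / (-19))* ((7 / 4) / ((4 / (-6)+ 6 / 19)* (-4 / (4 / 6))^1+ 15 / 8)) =956928 / 605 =1581.70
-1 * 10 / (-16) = 0.62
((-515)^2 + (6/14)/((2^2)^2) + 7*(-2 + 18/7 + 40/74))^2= 1208075253432804289/17172736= 70348443802.60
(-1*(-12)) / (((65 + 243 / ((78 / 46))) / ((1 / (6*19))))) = 13 / 25726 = 0.00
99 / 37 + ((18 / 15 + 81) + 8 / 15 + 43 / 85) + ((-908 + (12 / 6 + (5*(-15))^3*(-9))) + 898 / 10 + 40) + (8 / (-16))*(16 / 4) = 3796182.71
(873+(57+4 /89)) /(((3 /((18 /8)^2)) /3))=3352347 /712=4708.35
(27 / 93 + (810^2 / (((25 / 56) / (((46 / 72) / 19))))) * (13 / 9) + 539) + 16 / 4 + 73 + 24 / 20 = 212039429 / 2945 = 71999.81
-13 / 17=-0.76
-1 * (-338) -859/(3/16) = -12730/3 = -4243.33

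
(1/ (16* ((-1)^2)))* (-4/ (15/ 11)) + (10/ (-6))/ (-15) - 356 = -64093/ 180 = -356.07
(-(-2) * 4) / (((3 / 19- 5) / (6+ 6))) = -456 / 23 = -19.83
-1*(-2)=2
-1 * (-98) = 98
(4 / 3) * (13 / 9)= 52 / 27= 1.93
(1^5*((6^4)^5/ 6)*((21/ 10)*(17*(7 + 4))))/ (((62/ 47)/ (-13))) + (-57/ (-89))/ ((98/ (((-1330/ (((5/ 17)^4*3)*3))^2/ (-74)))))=-101559696421187207864623322389/ 43066265625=-2358219245325782942.54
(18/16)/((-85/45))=-81/136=-0.60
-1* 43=-43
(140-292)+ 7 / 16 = -2425 / 16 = -151.56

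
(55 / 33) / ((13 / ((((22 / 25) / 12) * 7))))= 77 / 1170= 0.07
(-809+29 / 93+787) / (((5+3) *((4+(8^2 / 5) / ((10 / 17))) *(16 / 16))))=-50425 / 479136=-0.11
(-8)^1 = -8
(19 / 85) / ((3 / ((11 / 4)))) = 209 / 1020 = 0.20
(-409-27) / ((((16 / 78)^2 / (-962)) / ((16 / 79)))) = 159489018 / 79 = 2018848.33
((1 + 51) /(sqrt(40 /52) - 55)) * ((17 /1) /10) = -63206 /39315 - 442 * sqrt(130) /196575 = -1.63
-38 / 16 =-19 / 8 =-2.38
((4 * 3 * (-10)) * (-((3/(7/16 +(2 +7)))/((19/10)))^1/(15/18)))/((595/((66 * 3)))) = 2737152/341411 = 8.02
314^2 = 98596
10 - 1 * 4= 6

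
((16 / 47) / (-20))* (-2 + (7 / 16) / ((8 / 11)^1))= 179 / 7520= 0.02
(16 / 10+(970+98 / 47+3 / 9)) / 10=97.40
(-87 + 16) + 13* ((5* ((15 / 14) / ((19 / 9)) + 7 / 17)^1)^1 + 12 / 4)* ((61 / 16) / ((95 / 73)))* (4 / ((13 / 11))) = 1560611473 / 1718360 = 908.20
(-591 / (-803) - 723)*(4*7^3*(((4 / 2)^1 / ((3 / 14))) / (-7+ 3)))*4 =7426811616 / 803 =9248831.40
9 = 9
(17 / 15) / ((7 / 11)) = 187 / 105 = 1.78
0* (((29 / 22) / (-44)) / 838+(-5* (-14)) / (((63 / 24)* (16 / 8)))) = 0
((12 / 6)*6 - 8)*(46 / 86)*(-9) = -828 / 43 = -19.26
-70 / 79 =-0.89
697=697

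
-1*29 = -29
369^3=50243409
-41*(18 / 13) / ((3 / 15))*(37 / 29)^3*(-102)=19064776140 / 317057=60130.44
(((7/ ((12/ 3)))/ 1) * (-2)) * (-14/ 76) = 49/ 76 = 0.64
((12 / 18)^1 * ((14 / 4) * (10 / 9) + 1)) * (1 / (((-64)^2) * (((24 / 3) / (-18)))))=-11 / 6144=-0.00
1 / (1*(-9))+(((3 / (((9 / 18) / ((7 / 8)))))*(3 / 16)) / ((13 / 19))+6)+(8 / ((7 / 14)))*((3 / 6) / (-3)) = 34901 / 7488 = 4.66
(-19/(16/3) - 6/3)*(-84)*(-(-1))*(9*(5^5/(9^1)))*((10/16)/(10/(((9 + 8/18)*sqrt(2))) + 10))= 84903.06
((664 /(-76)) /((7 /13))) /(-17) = 2158 /2261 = 0.95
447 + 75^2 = 6072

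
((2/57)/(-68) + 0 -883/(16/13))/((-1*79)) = 11123159/1224816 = 9.08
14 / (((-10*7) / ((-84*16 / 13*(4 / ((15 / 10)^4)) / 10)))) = 14336 / 8775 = 1.63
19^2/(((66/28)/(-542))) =-2739268/33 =-83008.12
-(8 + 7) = -15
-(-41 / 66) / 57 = 41 / 3762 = 0.01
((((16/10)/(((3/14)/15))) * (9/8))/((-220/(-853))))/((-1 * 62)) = -53739/6820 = -7.88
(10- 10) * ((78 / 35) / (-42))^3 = 0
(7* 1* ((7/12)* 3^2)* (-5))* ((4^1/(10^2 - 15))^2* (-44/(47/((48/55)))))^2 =-346816512/576555903125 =-0.00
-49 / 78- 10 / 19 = -1711 / 1482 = -1.15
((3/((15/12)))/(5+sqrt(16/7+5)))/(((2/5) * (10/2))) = 21/62 - 3 * sqrt(357)/310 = 0.16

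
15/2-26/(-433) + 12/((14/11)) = 102985/6062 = 16.99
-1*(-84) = 84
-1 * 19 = -19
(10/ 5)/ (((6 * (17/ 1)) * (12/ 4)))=1/ 153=0.01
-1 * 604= -604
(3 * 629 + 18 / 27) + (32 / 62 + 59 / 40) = 7029527 / 3720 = 1889.66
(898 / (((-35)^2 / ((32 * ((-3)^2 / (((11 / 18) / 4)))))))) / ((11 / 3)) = 55862784 / 148225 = 376.88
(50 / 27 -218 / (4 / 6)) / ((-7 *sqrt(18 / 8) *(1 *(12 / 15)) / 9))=348.37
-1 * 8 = -8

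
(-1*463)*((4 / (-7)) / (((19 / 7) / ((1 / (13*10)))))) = 926 / 1235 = 0.75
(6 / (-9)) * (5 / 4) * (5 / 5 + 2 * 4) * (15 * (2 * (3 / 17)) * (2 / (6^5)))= -25 / 2448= -0.01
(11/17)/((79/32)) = 0.26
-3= -3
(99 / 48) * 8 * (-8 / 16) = -33 / 4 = -8.25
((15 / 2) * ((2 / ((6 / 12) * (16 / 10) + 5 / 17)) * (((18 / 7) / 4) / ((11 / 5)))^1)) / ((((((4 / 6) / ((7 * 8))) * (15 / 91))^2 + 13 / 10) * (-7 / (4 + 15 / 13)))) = -32649435000 / 14390234441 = -2.27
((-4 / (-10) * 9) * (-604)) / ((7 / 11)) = -119592 / 35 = -3416.91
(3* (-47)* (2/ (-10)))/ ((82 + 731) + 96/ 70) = 329/ 9501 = 0.03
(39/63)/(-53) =-13/1113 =-0.01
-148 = -148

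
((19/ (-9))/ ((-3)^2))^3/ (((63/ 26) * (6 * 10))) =-89167/ 1004423490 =-0.00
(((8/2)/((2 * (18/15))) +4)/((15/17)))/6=1.07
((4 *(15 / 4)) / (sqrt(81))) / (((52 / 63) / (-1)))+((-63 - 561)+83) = -543.02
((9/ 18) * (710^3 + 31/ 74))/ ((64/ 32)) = 26485414031/ 296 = 89477750.10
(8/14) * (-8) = -32/7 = -4.57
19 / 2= 9.50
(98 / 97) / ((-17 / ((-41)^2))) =-164738 / 1649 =-99.90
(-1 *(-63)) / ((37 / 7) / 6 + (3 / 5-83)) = -13230 / 17119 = -0.77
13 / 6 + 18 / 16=79 / 24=3.29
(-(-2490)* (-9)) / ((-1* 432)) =51.88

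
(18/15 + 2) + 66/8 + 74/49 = 12701/980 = 12.96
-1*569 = -569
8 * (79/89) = 632/89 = 7.10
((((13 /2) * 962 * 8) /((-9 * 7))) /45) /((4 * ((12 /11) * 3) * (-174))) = 68783 /8879220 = 0.01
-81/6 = -13.50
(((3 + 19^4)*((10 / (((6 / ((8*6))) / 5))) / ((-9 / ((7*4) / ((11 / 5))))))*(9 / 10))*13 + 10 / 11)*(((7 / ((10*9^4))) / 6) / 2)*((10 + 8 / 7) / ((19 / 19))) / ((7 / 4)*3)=-24667726694 / 1515591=-16275.98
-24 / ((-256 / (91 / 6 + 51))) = 397 / 64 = 6.20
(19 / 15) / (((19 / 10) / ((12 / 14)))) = 4 / 7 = 0.57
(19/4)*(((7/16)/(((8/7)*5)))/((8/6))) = 2793/10240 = 0.27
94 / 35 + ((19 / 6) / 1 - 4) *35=-5561 / 210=-26.48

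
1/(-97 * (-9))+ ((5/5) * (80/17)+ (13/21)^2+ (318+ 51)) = 272041795/727209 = 374.09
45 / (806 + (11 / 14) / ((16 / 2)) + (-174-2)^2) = 1008 / 711919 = 0.00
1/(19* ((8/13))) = 13/152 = 0.09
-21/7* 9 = -27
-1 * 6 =-6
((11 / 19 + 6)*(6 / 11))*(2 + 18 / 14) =11.79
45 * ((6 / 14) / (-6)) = -45 / 14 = -3.21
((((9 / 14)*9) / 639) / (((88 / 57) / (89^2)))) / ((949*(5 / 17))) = 69079041 / 415054640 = 0.17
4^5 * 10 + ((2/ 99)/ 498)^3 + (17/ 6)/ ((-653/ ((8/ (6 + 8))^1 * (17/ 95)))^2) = 28924991158894985488910239393/ 2824706167841672951881275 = 10240.00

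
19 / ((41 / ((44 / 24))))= 209 / 246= 0.85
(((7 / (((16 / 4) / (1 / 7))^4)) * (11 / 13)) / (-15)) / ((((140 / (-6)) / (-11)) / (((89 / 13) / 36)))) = -10769 / 186978355200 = -0.00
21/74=0.28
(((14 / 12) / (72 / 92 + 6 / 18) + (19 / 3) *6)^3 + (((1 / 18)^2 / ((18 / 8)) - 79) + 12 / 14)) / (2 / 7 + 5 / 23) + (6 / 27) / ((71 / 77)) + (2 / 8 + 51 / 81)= 5275029396499759 / 44641516392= 118164.21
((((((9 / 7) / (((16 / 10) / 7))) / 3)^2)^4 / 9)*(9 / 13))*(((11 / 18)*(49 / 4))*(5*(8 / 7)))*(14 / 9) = 85271484375 / 109051904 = 781.93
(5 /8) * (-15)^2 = 1125 /8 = 140.62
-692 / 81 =-8.54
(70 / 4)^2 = 1225 / 4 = 306.25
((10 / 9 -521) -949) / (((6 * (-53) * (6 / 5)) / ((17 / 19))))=280925 / 81567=3.44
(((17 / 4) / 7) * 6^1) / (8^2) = 51 / 896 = 0.06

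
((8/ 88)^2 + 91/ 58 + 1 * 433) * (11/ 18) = 265.57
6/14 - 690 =-4827/7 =-689.57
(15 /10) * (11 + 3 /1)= 21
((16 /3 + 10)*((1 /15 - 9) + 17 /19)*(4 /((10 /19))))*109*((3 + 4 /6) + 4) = -528405404 /675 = -782822.82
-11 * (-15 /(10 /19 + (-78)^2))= 3135 /115606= 0.03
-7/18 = -0.39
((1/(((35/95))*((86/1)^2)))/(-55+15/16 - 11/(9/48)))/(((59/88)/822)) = -16492608/4132039807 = -0.00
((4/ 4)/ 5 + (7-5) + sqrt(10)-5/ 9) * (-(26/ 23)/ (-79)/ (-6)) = -13 * sqrt(10)/ 5451-962/ 245295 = -0.01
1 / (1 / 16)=16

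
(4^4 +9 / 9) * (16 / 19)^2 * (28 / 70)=131584 / 1805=72.90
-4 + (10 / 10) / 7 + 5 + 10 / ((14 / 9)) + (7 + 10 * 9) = 732 / 7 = 104.57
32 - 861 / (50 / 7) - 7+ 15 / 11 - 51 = -79847 / 550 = -145.18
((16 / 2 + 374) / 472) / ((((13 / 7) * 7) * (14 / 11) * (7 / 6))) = 6303 / 150332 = 0.04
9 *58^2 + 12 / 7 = 211944 / 7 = 30277.71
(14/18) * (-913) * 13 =-83083/9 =-9231.44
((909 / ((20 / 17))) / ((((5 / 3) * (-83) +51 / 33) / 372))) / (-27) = 1756491 / 22570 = 77.82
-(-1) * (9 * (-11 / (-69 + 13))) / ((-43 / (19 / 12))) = -627 / 9632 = -0.07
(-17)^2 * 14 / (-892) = -2023 / 446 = -4.54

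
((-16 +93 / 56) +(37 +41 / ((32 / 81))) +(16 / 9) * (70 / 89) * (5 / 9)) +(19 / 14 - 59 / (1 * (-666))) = 7687471399 / 59748192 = 128.66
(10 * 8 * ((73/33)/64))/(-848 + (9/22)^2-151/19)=-76285/23609259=-0.00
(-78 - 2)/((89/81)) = -6480/89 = -72.81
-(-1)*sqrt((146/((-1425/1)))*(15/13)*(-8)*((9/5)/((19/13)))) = 12*sqrt(73)/95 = 1.08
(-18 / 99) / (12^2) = -1 / 792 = -0.00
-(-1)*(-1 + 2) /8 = 1 /8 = 0.12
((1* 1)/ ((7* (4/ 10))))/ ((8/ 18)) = 45/ 56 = 0.80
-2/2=-1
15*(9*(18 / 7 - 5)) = -2295 / 7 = -327.86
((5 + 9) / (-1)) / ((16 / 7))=-49 / 8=-6.12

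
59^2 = 3481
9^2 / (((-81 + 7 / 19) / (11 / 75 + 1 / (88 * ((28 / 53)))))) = -15943527 / 94371200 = -0.17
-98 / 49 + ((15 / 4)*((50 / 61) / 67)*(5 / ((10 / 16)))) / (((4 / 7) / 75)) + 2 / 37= 6990111 / 151219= 46.23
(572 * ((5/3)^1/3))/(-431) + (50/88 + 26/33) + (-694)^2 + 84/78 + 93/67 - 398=481241.08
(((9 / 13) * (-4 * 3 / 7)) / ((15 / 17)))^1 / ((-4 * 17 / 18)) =162 / 455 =0.36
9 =9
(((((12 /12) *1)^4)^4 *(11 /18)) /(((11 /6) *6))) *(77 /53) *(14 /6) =539 /2862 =0.19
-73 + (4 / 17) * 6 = -1217 / 17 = -71.59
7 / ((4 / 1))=7 / 4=1.75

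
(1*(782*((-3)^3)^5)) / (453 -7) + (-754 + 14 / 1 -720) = -5610748217 / 223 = -25160305.91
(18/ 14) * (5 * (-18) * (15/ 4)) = -433.93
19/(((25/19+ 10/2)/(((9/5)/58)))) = 0.09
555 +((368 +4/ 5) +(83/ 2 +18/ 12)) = 4834/ 5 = 966.80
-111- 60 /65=-1455 /13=-111.92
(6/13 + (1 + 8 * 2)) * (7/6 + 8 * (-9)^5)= -643396315/78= -8248670.71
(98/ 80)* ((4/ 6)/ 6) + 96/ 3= 11569/ 360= 32.14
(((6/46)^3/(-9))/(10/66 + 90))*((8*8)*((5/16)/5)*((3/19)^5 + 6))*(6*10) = -70599689424/17925384437135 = -0.00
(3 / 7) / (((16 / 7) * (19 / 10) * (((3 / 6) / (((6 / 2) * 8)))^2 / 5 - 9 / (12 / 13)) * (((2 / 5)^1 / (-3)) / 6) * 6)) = 162000 / 2134061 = 0.08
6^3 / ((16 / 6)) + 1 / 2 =163 / 2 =81.50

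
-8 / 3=-2.67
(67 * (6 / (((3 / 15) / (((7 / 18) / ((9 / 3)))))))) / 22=2345 / 198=11.84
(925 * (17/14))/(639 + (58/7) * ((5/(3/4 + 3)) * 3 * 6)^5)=3145/184734666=0.00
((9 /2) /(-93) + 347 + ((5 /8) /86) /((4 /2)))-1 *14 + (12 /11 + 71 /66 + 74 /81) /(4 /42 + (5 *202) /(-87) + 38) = 3093754111153 /9288557280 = 333.07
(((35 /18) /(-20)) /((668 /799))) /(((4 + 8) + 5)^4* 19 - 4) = -5593 /76323301920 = -0.00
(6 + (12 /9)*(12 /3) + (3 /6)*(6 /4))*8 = 290 /3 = 96.67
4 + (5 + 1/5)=46/5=9.20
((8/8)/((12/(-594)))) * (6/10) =-297/10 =-29.70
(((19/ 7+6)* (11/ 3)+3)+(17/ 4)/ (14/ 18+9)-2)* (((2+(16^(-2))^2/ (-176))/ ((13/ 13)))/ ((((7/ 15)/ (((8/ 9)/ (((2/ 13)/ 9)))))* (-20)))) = -74012624358231/ 198944227328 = -372.03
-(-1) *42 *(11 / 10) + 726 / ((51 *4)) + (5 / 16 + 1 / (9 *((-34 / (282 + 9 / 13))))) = 2606783 / 53040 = 49.15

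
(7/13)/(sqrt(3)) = 7*sqrt(3)/39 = 0.31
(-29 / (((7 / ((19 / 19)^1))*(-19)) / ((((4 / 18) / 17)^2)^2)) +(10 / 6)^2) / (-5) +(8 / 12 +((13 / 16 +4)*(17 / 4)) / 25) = 108358609884977 / 116610416596800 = 0.93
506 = 506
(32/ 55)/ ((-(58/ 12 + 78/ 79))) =-15168/ 151745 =-0.10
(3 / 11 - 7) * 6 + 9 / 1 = -345 / 11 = -31.36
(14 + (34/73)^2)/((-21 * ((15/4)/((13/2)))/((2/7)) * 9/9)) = -0.34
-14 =-14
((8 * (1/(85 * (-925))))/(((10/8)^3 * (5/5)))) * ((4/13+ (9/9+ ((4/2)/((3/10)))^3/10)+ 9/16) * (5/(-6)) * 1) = 2830448/2069803125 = 0.00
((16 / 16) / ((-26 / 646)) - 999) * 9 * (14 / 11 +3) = -511830 / 13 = -39371.54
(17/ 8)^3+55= 33073/ 512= 64.60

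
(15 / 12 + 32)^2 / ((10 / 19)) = 336091 / 160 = 2100.57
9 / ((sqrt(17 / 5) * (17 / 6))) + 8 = 54 * sqrt(85) / 289 + 8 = 9.72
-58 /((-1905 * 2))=29 /1905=0.02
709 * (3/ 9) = 709/ 3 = 236.33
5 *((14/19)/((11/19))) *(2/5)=2.55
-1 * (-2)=2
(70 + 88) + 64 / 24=482 / 3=160.67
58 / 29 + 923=925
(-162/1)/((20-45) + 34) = -18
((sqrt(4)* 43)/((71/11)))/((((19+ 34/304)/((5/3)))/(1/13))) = 0.09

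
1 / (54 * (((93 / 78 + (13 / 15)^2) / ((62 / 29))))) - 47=-46467691 / 989103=-46.98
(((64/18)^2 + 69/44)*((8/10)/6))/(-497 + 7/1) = -1447/374220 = -0.00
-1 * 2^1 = -2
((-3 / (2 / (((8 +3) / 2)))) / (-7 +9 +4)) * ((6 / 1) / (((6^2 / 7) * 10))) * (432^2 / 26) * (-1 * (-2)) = -149688 / 65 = -2302.89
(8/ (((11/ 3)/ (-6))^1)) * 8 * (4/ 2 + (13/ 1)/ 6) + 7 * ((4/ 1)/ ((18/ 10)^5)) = -282472700/ 649539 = -434.88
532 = 532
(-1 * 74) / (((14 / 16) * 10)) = -296 / 35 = -8.46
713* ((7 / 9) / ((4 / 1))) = 4991 / 36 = 138.64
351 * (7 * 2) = 4914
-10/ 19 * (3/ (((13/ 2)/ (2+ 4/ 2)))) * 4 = -960/ 247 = -3.89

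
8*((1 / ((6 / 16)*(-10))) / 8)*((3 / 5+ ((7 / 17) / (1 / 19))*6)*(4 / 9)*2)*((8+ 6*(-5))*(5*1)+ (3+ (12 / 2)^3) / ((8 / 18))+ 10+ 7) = -1914536 / 425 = -4504.79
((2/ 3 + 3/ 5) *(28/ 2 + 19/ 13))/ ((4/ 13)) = 1273/ 20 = 63.65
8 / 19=0.42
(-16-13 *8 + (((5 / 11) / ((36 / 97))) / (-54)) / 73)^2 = 35090402736705625 / 2436820905024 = 14400.07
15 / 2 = 7.50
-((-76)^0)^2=-1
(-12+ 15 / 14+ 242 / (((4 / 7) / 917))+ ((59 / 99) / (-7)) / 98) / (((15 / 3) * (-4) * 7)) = -26373625681 / 9507960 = -2773.85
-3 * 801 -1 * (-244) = -2159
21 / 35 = 3 / 5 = 0.60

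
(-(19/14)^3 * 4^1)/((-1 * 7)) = 6859/4802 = 1.43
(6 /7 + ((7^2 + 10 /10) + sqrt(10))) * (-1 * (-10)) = 10 * sqrt(10) + 3560 /7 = 540.19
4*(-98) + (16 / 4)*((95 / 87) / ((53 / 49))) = -1788892 / 4611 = -387.96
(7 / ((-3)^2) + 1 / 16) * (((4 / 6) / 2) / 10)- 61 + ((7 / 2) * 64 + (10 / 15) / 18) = 704441 / 4320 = 163.07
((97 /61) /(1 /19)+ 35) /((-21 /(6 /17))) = -468 /427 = -1.10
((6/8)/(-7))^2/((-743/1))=-9/582512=-0.00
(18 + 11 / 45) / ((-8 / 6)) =-821 / 60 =-13.68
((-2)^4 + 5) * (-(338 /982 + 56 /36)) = -58765 /1473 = -39.89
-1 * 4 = -4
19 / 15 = 1.27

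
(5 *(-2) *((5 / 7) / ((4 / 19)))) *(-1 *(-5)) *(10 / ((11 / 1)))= -11875 / 77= -154.22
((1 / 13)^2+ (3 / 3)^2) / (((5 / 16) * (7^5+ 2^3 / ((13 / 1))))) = 544 / 2840487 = 0.00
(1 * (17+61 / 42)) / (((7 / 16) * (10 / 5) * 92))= 775 / 3381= 0.23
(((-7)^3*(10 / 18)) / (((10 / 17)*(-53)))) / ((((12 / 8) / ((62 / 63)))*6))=0.67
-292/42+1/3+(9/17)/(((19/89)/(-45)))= -801842/6783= -118.21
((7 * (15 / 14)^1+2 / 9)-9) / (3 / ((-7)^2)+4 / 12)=-1127 / 348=-3.24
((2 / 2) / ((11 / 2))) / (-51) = -2 / 561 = -0.00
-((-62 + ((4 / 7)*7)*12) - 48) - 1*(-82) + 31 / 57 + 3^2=8752 / 57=153.54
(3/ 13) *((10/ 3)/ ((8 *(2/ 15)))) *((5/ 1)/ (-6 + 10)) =375/ 416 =0.90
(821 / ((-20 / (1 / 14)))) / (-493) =821 / 138040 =0.01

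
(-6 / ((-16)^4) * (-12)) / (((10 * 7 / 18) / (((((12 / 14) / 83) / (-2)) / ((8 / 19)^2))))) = -87723 / 10661396480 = -0.00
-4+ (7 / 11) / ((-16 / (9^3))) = -5807 / 176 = -32.99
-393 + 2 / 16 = -3143 / 8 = -392.88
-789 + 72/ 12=-783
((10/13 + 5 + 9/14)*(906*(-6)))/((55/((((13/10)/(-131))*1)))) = 1585953/252175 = 6.29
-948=-948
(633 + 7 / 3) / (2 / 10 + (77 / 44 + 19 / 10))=38120 / 231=165.02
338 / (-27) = -338 / 27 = -12.52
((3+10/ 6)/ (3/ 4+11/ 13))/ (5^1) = 728/ 1245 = 0.58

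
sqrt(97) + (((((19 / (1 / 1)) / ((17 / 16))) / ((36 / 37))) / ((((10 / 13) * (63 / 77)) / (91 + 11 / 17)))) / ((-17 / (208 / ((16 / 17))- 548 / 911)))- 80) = -63039960342212 / 1812675915 + sqrt(97) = -34767.44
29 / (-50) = -29 / 50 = -0.58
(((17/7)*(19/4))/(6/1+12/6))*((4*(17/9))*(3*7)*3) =5491/8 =686.38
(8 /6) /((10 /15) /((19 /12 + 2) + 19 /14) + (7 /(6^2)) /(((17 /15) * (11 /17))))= 73040 /21917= 3.33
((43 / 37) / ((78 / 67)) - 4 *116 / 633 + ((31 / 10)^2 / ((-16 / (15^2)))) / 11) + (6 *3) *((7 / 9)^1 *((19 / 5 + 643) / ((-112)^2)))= -126135297 / 11164010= -11.30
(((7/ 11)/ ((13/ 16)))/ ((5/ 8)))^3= 719323136/ 365525875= 1.97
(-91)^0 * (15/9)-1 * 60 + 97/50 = -8459/150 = -56.39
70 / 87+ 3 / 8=821 / 696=1.18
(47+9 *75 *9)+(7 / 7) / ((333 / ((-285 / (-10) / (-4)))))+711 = 6067685 / 888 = 6832.98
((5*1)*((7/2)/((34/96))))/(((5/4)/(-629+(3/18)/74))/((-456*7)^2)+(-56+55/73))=-11632383533836800/13005998817126557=-0.89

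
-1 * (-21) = 21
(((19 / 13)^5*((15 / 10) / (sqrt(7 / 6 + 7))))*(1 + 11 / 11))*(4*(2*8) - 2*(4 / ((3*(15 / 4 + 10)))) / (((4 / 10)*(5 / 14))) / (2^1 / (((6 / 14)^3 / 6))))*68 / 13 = 87111698345376*sqrt(6) / 91057751785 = 2343.34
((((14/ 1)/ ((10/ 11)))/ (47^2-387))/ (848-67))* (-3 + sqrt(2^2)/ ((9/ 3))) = -49/ 1940430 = -0.00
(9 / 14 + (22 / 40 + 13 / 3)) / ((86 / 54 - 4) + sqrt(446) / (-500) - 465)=-0.01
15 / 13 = 1.15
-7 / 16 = -0.44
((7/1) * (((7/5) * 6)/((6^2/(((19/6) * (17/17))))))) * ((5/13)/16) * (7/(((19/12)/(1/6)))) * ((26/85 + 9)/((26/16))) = 271313/517140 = 0.52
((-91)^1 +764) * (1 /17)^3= 673 /4913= 0.14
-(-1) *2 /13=2 /13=0.15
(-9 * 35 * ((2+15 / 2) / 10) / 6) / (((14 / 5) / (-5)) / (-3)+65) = -0.77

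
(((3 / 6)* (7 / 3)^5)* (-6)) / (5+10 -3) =-16807 / 972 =-17.29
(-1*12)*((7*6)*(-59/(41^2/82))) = 1450.54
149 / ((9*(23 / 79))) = 11771 / 207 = 56.86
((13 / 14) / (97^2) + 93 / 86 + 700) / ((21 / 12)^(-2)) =13898774463 / 6473392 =2147.06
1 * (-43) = -43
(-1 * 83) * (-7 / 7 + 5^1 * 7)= -2822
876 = 876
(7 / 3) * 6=14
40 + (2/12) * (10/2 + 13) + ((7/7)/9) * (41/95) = 36806/855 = 43.05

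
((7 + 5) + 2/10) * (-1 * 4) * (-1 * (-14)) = -3416/5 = -683.20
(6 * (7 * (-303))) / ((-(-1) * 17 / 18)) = -229068 / 17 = -13474.59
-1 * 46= -46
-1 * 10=-10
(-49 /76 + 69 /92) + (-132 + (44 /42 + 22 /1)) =-43430 /399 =-108.85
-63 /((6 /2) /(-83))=1743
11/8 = 1.38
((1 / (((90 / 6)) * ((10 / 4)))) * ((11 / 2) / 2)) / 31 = 11 / 4650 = 0.00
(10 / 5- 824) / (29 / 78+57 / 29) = -1859364 / 5287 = -351.69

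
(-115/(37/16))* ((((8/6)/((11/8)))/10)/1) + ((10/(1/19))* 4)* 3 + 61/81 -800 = 48657011/32967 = 1475.93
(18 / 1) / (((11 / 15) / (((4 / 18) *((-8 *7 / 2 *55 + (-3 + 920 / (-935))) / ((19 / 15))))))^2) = 3751295653125000 / 1527480889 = 2455870.76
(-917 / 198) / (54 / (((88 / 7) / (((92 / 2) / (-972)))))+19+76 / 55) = -18340 / 79907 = -0.23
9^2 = 81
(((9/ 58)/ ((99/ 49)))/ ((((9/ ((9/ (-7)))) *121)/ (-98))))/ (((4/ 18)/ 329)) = 1015623/ 77198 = 13.16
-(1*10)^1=-10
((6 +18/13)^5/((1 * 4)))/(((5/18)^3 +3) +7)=11888133931008/21700219385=547.83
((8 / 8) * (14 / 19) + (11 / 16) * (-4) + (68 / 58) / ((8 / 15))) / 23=102 / 12673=0.01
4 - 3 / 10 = 37 / 10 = 3.70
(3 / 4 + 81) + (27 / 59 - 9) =17277 / 236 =73.21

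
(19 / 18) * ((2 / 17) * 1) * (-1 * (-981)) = 2071 / 17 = 121.82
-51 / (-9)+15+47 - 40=27.67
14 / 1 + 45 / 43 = 647 / 43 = 15.05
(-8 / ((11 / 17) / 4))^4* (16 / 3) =1401249857536 / 43923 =31902416.90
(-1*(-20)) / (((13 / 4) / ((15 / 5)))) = 240 / 13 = 18.46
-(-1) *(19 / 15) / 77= 19 / 1155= 0.02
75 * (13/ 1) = 975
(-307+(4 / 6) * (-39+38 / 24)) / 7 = -5975 / 126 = -47.42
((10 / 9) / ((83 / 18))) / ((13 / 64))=1280 / 1079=1.19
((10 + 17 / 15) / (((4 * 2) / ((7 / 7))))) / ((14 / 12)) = 167 / 140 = 1.19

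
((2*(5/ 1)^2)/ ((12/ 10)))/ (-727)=-125/ 2181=-0.06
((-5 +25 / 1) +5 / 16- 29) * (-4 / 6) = 139 / 24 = 5.79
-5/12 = -0.42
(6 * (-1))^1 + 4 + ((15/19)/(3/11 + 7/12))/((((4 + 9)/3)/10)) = 3578/27911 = 0.13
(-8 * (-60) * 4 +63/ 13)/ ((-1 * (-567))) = 8341/ 2457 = 3.39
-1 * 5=-5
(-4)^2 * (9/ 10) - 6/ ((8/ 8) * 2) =57/ 5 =11.40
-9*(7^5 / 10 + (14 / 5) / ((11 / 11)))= -30303 / 2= -15151.50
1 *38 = 38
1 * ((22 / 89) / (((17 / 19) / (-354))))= -97.80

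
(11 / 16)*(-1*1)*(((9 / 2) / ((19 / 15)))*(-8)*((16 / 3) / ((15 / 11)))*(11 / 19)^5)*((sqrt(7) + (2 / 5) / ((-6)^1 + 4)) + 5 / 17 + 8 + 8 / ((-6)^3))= 233846052*sqrt(7) / 47045881 + 1441349115844 / 35990098965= 53.20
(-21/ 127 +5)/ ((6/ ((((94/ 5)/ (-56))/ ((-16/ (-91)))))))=-187577/ 121920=-1.54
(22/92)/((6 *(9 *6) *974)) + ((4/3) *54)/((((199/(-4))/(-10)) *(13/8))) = 334460096297/37554175152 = 8.91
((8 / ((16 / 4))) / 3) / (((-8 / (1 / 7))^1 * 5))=-1 / 420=-0.00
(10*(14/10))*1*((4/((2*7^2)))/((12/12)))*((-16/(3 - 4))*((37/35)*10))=4736/49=96.65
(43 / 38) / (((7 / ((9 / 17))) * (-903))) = -3 / 31654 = -0.00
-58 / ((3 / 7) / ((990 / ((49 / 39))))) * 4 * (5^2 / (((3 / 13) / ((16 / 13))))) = -398112000 / 7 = -56873142.86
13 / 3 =4.33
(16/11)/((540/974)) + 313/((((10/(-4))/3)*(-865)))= 3927806/1284525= 3.06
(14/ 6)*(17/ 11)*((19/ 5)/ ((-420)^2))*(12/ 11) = 323/ 3811500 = 0.00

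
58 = 58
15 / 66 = 5 / 22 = 0.23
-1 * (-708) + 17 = 725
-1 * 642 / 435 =-214 / 145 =-1.48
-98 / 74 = -49 / 37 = -1.32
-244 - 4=-248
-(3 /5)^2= -9 /25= -0.36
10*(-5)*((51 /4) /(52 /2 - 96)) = 255 /28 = 9.11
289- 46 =243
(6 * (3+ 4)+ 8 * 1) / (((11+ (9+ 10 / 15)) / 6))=450 / 31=14.52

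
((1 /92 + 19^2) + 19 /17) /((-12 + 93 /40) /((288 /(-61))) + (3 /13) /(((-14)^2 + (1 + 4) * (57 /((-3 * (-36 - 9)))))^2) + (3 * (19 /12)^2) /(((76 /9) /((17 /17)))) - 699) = -7490235824618560 /14397249691896719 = -0.52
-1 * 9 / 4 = -9 / 4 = -2.25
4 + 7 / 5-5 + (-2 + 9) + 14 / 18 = 368 / 45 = 8.18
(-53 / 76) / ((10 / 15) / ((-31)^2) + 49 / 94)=-1.34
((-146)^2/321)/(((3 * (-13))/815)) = -17372540/12519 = -1387.69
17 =17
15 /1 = 15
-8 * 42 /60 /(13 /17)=-476 /65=-7.32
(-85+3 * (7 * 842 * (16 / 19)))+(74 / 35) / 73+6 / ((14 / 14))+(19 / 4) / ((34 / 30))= 48906278073 / 3301060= 14815.33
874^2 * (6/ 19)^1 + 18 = 241242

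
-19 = -19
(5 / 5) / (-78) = -1 / 78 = -0.01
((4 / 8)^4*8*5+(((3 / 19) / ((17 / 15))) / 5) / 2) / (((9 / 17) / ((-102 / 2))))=-13804 / 57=-242.18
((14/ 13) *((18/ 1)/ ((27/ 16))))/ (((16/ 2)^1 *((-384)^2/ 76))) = 0.00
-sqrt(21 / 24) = -sqrt(14) / 4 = -0.94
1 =1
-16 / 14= -1.14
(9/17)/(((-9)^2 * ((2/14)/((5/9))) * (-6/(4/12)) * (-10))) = 7/49572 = 0.00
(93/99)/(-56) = -31/1848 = -0.02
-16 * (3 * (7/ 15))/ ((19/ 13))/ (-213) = 1456/ 20235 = 0.07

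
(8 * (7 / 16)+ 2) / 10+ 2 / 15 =41 / 60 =0.68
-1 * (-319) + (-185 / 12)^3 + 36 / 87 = -167610661 / 50112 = -3344.72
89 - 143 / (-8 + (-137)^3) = 17603944 / 197797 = 89.00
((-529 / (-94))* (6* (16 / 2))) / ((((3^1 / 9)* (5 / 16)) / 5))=609408 / 47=12966.13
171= 171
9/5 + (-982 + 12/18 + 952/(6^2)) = -42889/45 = -953.09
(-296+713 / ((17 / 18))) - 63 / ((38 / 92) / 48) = -2216530 / 323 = -6862.32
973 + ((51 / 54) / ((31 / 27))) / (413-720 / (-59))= 1513401371 / 1555394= 973.00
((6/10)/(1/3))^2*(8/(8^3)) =81/1600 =0.05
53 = 53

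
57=57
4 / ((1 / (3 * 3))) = 36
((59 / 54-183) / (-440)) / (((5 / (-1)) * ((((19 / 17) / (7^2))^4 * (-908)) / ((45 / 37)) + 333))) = -429963376278653 / 1731600613772608560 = -0.00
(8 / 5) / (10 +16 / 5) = 4 / 33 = 0.12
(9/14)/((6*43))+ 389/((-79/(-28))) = 137.88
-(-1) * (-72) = -72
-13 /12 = -1.08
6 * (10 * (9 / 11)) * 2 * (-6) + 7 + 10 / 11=-6393 / 11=-581.18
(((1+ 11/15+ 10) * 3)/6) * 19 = 1672/15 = 111.47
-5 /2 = -2.50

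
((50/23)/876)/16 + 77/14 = 886537/161184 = 5.50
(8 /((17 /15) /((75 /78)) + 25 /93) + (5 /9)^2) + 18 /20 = 30601211 /4543290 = 6.74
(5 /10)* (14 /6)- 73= -431 /6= -71.83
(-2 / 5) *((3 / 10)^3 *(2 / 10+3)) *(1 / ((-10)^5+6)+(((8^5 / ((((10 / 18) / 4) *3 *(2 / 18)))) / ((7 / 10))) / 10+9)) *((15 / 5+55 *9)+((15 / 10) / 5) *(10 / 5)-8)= -46878919657209882 / 27342109375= -1714531.93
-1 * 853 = -853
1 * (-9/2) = -9/2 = -4.50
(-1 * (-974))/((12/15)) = 2435/2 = 1217.50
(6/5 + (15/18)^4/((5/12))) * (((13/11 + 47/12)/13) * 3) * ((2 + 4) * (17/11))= 14564393/566280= 25.72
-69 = -69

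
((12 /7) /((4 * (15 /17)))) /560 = 17 /19600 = 0.00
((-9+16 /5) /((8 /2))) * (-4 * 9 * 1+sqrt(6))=48.65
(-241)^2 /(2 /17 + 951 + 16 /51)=2962131 /48523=61.05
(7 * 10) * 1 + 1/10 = 70.10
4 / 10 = 2 / 5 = 0.40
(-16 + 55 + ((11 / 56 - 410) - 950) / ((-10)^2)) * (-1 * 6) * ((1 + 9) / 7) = -426753 / 1960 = -217.73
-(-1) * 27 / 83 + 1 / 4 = 191 / 332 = 0.58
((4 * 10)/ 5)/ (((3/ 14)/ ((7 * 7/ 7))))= 784/ 3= 261.33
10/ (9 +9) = 5/ 9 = 0.56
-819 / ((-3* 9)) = 91 / 3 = 30.33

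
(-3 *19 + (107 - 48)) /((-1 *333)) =-2 /333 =-0.01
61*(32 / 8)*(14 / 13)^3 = 669536 / 2197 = 304.75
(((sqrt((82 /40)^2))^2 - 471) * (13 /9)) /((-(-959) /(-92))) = 55828981 /863100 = 64.68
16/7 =2.29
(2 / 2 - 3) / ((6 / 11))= -3.67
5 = 5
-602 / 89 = -6.76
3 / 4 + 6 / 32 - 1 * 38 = -593 / 16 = -37.06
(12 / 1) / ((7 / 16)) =192 / 7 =27.43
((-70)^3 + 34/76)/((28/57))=-39101949/56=-698249.09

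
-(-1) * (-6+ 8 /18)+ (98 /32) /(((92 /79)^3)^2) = -377882433190439 /87315120193536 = -4.33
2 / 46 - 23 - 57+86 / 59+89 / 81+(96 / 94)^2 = -18540017542 / 242806653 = -76.36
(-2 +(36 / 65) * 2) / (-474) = 29 / 15405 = 0.00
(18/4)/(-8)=-9/16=-0.56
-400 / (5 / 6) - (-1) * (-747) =-1227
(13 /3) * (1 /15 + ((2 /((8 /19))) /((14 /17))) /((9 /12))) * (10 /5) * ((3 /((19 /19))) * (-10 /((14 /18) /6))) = -762372 /49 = -15558.61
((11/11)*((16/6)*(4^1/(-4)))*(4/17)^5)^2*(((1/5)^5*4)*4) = 1073741824/56699828450128125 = 0.00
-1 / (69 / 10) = -0.14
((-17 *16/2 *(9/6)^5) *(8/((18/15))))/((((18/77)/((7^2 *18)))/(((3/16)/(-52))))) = 77931315/832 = 93667.45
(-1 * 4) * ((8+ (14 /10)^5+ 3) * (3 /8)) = -76773 /3125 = -24.57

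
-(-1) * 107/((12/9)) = 321/4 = 80.25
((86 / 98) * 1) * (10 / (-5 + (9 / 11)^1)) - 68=-79001 / 1127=-70.10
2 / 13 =0.15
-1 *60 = -60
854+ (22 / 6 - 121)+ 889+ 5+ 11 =4925 / 3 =1641.67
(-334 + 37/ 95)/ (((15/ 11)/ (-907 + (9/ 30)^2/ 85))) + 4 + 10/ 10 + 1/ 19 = 2687767080893/ 12112500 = 221900.27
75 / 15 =5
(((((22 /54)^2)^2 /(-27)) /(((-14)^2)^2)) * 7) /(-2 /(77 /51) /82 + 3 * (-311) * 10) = 6603091 /331353727970550768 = 0.00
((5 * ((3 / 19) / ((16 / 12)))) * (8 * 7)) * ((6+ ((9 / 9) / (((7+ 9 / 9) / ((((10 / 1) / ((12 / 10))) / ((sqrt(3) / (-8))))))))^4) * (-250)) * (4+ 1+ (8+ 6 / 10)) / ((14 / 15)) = -33574915000 / 513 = -65448177.39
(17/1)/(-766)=-17/766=-0.02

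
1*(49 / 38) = 49 / 38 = 1.29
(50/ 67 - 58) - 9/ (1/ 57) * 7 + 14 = -243495/ 67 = -3634.25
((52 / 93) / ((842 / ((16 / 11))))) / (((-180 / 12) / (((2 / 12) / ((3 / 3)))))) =-208 / 19380735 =-0.00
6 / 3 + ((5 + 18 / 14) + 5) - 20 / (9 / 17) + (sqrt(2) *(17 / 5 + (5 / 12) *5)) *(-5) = -329 *sqrt(2) / 12 - 1543 / 63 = -63.27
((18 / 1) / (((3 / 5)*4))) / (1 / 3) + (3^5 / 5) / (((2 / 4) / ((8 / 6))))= 1521 / 10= 152.10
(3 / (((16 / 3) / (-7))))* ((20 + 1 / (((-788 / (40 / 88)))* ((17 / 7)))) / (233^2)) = -185666355 / 127996958144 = -0.00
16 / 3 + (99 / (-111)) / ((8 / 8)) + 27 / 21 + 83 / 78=137197 / 20202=6.79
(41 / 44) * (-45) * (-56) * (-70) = -1808100 / 11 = -164372.73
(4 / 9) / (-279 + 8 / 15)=-0.00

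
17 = 17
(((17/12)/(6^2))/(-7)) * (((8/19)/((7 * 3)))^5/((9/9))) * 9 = -0.00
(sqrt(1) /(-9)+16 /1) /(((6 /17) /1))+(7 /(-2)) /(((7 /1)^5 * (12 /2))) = 11673653 /259308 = 45.02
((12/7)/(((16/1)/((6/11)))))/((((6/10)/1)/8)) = 60/77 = 0.78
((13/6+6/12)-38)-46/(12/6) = -175/3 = -58.33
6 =6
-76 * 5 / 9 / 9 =-380 / 81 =-4.69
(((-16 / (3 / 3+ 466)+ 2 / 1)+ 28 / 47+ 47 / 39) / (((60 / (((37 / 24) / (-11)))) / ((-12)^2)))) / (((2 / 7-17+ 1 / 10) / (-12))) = -3340334396 / 3650316241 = -0.92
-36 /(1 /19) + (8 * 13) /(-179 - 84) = -179996 /263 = -684.40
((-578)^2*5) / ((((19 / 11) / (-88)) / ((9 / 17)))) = -856041120 / 19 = -45054795.79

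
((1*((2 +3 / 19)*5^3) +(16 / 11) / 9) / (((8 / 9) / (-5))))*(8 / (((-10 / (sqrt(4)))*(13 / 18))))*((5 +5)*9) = 822439980 / 2717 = 302701.50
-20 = -20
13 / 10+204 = 2053 / 10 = 205.30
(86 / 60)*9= 129 / 10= 12.90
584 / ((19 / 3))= 1752 / 19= 92.21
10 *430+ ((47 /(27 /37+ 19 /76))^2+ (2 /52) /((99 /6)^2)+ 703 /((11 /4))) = 2040989115602 /297650925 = 6856.99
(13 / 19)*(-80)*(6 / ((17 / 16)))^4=-88332042240 / 1586899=-55663.30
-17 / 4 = -4.25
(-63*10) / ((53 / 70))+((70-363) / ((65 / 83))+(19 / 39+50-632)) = -18476156 / 10335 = -1787.73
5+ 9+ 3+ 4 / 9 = 157 / 9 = 17.44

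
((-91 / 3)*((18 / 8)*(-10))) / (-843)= -0.81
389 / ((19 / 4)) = 1556 / 19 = 81.89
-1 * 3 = -3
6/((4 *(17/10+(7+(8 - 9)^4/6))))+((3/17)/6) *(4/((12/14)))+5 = 71987/13566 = 5.31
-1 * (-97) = 97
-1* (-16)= 16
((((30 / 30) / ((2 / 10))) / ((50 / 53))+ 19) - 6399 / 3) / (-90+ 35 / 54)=569349 / 24125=23.60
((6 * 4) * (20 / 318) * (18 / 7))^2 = 2073600 / 137641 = 15.07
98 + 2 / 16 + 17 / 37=29181 / 296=98.58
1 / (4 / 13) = 13 / 4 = 3.25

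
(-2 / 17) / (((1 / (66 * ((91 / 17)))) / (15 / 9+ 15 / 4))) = -65065 / 289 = -225.14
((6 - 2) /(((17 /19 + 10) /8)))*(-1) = -608 /207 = -2.94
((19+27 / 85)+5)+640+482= 97437 / 85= 1146.32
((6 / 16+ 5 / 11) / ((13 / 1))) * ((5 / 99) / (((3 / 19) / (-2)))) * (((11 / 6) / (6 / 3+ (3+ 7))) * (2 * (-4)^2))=-6935 / 34749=-0.20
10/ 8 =5/ 4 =1.25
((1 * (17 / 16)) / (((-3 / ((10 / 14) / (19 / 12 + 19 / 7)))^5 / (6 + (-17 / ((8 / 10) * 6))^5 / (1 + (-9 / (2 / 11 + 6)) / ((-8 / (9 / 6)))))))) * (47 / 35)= 7430301115729375 / 23110539249215214216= 0.00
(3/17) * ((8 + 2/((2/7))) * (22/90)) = 0.65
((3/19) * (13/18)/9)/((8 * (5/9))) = 0.00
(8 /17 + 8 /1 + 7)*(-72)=-18936 /17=-1113.88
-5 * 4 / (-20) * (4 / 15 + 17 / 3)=89 / 15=5.93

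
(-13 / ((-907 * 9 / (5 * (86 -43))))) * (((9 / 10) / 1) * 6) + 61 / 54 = 145885 / 48978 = 2.98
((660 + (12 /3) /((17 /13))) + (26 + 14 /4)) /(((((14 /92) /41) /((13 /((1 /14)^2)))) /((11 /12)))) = 435824035.71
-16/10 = -8/5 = -1.60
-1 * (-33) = 33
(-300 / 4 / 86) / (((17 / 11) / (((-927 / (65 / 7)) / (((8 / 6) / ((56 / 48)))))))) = 7494795 / 152048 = 49.29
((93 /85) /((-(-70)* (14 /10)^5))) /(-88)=-0.00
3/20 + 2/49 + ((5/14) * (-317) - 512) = -612523/980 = -625.02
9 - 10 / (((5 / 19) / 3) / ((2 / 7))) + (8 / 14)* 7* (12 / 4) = -81 / 7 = -11.57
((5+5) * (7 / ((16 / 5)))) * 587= 102725 / 8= 12840.62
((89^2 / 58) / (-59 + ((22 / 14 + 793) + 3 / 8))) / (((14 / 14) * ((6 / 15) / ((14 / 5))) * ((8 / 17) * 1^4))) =6598193 / 2390354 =2.76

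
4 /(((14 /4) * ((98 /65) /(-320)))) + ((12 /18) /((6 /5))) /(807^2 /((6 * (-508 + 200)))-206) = -257572531640 /1061863173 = -242.57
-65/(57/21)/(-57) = 0.42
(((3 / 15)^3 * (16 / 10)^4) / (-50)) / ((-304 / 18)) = 2304 / 37109375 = 0.00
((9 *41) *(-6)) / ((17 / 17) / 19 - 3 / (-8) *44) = -84132 / 629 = -133.76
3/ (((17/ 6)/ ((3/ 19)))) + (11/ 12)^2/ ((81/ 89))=4108243/ 3767472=1.09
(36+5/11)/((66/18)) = 1203/121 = 9.94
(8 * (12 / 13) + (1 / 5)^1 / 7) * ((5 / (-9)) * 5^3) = -421625 / 819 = -514.80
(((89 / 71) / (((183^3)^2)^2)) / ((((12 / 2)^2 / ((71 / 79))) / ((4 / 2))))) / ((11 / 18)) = 89 / 1225837359853974948955351117509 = 0.00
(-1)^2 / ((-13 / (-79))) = 79 / 13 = 6.08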